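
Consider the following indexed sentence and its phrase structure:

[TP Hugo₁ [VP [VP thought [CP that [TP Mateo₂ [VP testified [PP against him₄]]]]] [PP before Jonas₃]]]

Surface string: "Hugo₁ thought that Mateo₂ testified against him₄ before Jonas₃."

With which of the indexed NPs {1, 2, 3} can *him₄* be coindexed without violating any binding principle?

{1, 3}

*him* is a pronoun, so Principle B applies: it must be free in its binding domain.
Binding domain of *him₄*: the embedded TP, whose subject is Mateo₂.
*Hugo₁* c-commands the pronoun but from outside its binding domain, and is not c-commanded by it → coindexation permitted.
*Mateo₂* c-commands the pronoun within its binding domain → coindexation would violate Principle B.
*Jonas₃* and the pronoun do not c-command one another → neither Principle B nor Principle C is at stake; coindexation permitted.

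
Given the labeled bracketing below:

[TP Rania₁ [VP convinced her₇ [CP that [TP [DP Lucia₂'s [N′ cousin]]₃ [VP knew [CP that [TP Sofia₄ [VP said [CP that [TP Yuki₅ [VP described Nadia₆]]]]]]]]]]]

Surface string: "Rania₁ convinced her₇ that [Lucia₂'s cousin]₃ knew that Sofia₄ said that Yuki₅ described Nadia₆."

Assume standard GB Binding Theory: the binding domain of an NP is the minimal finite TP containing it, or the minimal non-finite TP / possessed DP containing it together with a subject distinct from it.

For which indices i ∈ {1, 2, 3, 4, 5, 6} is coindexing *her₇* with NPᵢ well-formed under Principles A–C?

none

*her* is a pronoun, so Principle B applies: it must be free in its binding domain.
Binding domain of *her₇*: the matrix TP, whose subject is Rania₁.
*Rania₁* c-commands the pronoun within its binding domain → coindexation would violate Principle B.
*Lucia₂*: the pronoun c-commands this R-expression → coindexation would violate Principle C on *Lucia₂*.
*[Lucia₂'s cousin]₃*: the pronoun c-commands this R-expression → coindexation would violate Principle C on *[Lucia₂'s cousin]₃*.
*Sofia₄*: the pronoun c-commands this R-expression → coindexation would violate Principle C on *Sofia₄*.
*Yuki₅*: the pronoun c-commands this R-expression → coindexation would violate Principle C on *Yuki₅*.
*Nadia₆*: the pronoun c-commands this R-expression → coindexation would violate Principle C on *Nadia₆*.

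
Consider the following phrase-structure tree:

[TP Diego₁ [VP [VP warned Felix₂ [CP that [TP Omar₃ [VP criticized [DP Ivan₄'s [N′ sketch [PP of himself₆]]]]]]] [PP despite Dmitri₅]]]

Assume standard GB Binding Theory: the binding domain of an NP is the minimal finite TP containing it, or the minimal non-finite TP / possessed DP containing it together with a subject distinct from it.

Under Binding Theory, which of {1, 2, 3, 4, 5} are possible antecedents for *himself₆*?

*himself* is an anaphor, so Principle A applies: it must be bound in its binding domain.
Binding domain of *himself₆*: the possessed DP, whose subject is Ivan₄.
*Diego₁* c-commands the anaphor but is outside its binding domain → cannot satisfy Principle A.
*Felix₂* c-commands the anaphor but is outside its binding domain → cannot satisfy Principle A.
*Omar₃* c-commands the anaphor but is outside its binding domain → cannot satisfy Principle A.
*Ivan₄* c-commands the anaphor within its binding domain → licit binder.
*Dmitri₅* does not c-command the anaphor → cannot bind it.

{4}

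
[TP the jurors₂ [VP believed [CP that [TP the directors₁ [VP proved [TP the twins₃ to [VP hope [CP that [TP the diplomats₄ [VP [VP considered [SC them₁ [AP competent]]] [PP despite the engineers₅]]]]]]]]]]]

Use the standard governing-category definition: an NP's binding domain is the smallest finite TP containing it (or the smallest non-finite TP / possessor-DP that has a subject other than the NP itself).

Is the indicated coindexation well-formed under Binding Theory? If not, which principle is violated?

grammatical

The two coindexed NPs are *the directors₁* and *them₁*.
*them₁* is a pronoun; its binding domain is the embedded TP, whose subject is the diplomats₄. Within that domain it is c-commanded only by *the diplomats₄*, which carries a different index — the pronoun is free locally, so Principle B holds.
*the directors₁* is an R-expression; *them₁* does not c-command it, and no other NP shares its index, so Principle C is satisfied.
All principles are respected.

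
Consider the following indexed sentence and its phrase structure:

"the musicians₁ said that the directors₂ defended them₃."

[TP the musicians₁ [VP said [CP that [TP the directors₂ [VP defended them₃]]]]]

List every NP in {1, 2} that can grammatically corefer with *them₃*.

*them* is a pronoun, so Principle B applies: it must be free in its binding domain.
Binding domain of *them₃*: the embedded TP, whose subject is the directors₂.
*the musicians₁* c-commands the pronoun but from outside its binding domain, and is not c-commanded by it → coindexation permitted.
*the directors₂* c-commands the pronoun within its binding domain → coindexation would violate Principle B.

{1}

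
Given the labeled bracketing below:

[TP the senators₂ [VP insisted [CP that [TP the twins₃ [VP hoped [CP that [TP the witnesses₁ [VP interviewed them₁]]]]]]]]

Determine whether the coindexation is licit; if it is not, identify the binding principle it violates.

Principle B

The two coindexed NPs are *the witnesses₁* and *them₁*.
*them₁* is a pronoun. Its binding domain is the embedded TP, whose subject is the witnesses₁.
*the witnesses₁* c-commands it within that domain and carries the same index.
The pronoun is locally bound → Principle B violation.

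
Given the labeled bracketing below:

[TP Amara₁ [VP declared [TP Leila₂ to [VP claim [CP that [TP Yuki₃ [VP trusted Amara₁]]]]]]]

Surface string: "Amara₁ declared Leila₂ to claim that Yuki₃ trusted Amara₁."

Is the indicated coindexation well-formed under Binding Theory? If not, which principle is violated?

The two coindexed NPs are *Amara₁* (the lower occurrence) and *Amara₁* (the higher occurrence).
*Amara₁* (the lower occurrence) is an R-expression. Principle C requires it to be free everywhere.
*Amara₁* (the higher occurrence) c-commands it and carries the same index.
The R-expression is bound → Principle C violation.

Principle C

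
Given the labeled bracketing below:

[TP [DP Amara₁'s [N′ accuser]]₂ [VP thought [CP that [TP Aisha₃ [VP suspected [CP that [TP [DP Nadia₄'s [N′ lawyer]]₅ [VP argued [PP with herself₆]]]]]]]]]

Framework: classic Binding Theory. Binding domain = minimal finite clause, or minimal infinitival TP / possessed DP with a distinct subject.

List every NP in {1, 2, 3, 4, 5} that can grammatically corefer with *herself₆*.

*herself* is an anaphor, so Principle A applies: it must be bound in its binding domain.
Binding domain of *herself₆*: the embedded TP, whose subject is [Nadia₄'s lawyer]₅.
*Amara₁* does not c-command the anaphor → cannot bind it.
*[Amara₁'s accuser]₂* c-commands the anaphor but is outside its binding domain → cannot satisfy Principle A.
*Aisha₃* c-commands the anaphor but is outside its binding domain → cannot satisfy Principle A.
*Nadia₄* does not c-command the anaphor → cannot bind it.
*[Nadia₄'s lawyer]₅* c-commands the anaphor within its binding domain → licit binder.

{5}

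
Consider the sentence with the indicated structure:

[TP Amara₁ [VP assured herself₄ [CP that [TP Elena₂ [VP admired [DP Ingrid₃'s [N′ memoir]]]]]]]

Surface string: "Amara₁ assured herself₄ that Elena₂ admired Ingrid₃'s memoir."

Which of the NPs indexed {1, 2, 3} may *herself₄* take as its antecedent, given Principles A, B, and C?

{1}

*herself* is an anaphor, so Principle A applies: it must be bound in its binding domain.
Binding domain of *herself₄*: the matrix TP, whose subject is Amara₁.
*Amara₁* c-commands the anaphor within its binding domain → licit binder.
*Elena₂* does not c-command the anaphor → cannot bind it.
*Ingrid₃* does not c-command the anaphor → cannot bind it.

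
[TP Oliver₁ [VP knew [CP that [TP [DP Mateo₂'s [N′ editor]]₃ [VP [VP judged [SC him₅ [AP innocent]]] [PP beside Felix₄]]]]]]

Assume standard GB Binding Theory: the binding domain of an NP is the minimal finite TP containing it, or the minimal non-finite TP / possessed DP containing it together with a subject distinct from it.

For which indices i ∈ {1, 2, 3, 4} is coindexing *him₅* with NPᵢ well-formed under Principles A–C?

*him* is a pronoun, so Principle B applies: it must be free in its binding domain.
Binding domain of *him₅*: the embedded TP, whose subject is [Mateo₂'s editor]₃.
*Oliver₁* c-commands the pronoun but from outside its binding domain, and is not c-commanded by it → coindexation permitted.
*Mateo₂* and the pronoun do not c-command one another → neither Principle B nor Principle C is at stake; coindexation permitted.
*[Mateo₂'s editor]₃* c-commands the pronoun within its binding domain → coindexation would violate Principle B.
*Felix₄* and the pronoun do not c-command one another → neither Principle B nor Principle C is at stake; coindexation permitted.

{1, 2, 4}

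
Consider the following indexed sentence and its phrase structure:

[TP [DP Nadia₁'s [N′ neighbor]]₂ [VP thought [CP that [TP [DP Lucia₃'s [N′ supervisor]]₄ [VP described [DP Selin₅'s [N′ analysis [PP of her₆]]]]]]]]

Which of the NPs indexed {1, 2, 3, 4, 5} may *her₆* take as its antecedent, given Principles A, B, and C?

*her* is a pronoun, so Principle B applies: it must be free in its binding domain.
Binding domain of *her₆*: the possessed DP, whose subject is Selin₅.
*Nadia₁* and the pronoun do not c-command one another → neither Principle B nor Principle C is at stake; coindexation permitted.
*[Nadia₁'s neighbor]₂* c-commands the pronoun but from outside its binding domain, and is not c-commanded by it → coindexation permitted.
*Lucia₃* and the pronoun do not c-command one another → neither Principle B nor Principle C is at stake; coindexation permitted.
*[Lucia₃'s supervisor]₄* c-commands the pronoun but from outside its binding domain, and is not c-commanded by it → coindexation permitted.
*Selin₅* c-commands the pronoun within its binding domain → coindexation would violate Principle B.

{1, 2, 3, 4}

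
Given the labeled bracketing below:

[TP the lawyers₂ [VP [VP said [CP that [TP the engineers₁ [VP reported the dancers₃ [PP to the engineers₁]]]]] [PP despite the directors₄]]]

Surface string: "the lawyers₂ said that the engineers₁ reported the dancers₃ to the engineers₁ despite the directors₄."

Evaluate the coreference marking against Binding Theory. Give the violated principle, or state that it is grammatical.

Principle C

The two coindexed NPs are *the engineers₁* (the lower occurrence) and *the engineers₁* (the higher occurrence).
*the engineers₁* (the lower occurrence) is an R-expression. Principle C requires it to be free everywhere.
*the engineers₁* (the higher occurrence) c-commands it and carries the same index.
The R-expression is bound → Principle C violation.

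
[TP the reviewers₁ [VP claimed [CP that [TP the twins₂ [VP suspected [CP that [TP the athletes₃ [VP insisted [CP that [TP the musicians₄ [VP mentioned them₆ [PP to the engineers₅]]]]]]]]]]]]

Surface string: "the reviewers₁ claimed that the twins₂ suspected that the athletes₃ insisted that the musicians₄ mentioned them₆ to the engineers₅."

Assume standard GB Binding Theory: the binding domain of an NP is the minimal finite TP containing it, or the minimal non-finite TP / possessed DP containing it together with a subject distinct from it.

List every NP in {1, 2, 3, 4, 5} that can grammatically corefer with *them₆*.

*them* is a pronoun, so Principle B applies: it must be free in its binding domain.
Binding domain of *them₆*: the embedded TP, whose subject is the musicians₄.
*the reviewers₁* c-commands the pronoun but from outside its binding domain, and is not c-commanded by it → coindexation permitted.
*the twins₂* c-commands the pronoun but from outside its binding domain, and is not c-commanded by it → coindexation permitted.
*the athletes₃* c-commands the pronoun but from outside its binding domain, and is not c-commanded by it → coindexation permitted.
*the musicians₄* c-commands the pronoun within its binding domain → coindexation would violate Principle B.
*the engineers₅*: the pronoun c-commands this R-expression → coindexation would violate Principle C on *the engineers₅*.

{1, 2, 3}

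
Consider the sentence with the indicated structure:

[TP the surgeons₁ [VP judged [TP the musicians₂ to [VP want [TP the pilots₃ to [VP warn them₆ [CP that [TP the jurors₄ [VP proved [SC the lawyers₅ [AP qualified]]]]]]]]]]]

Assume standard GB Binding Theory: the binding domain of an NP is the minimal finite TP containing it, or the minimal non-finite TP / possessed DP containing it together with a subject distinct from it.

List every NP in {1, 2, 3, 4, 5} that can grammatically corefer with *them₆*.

{1, 2}

*them* is a pronoun, so Principle B applies: it must be free in its binding domain.
Binding domain of *them₆*: the embedded TP, whose subject is the pilots₃.
*the surgeons₁* c-commands the pronoun but from outside its binding domain, and is not c-commanded by it → coindexation permitted.
*the musicians₂* c-commands the pronoun but from outside its binding domain, and is not c-commanded by it → coindexation permitted.
*the pilots₃* c-commands the pronoun within its binding domain → coindexation would violate Principle B.
*the jurors₄*: the pronoun c-commands this R-expression → coindexation would violate Principle C on *the jurors₄*.
*the lawyers₅*: the pronoun c-commands this R-expression → coindexation would violate Principle C on *the lawyers₅*.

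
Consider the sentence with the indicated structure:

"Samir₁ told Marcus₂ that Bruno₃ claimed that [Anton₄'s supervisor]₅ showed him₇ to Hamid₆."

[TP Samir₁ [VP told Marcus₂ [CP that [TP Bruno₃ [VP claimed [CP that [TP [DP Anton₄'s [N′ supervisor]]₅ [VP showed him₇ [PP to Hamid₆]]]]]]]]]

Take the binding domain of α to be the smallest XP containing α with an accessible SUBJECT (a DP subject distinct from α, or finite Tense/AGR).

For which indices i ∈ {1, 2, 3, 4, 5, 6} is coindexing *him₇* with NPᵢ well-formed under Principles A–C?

*him* is a pronoun, so Principle B applies: it must be free in its binding domain.
Binding domain of *him₇*: the embedded TP, whose subject is [Anton₄'s supervisor]₅.
*Samir₁* c-commands the pronoun but from outside its binding domain, and is not c-commanded by it → coindexation permitted.
*Marcus₂* c-commands the pronoun but from outside its binding domain, and is not c-commanded by it → coindexation permitted.
*Bruno₃* c-commands the pronoun but from outside its binding domain, and is not c-commanded by it → coindexation permitted.
*Anton₄* and the pronoun do not c-command one another → neither Principle B nor Principle C is at stake; coindexation permitted.
*[Anton₄'s supervisor]₅* c-commands the pronoun within its binding domain → coindexation would violate Principle B.
*Hamid₆*: the pronoun c-commands this R-expression → coindexation would violate Principle C on *Hamid₆*.

{1, 2, 3, 4}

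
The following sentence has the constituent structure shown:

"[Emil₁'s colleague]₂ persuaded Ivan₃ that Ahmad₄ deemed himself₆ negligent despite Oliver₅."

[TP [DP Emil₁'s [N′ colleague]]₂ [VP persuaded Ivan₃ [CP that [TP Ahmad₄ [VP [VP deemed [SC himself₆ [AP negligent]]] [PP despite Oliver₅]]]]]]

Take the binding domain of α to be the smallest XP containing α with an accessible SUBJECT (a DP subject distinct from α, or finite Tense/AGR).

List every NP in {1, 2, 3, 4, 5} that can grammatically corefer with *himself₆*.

{4}

*himself* is an anaphor, so Principle A applies: it must be bound in its binding domain.
Binding domain of *himself₆*: the embedded TP, whose subject is Ahmad₄.
*Emil₁* does not c-command the anaphor → cannot bind it.
*[Emil₁'s colleague]₂* c-commands the anaphor but is outside its binding domain → cannot satisfy Principle A.
*Ivan₃* c-commands the anaphor but is outside its binding domain → cannot satisfy Principle A.
*Ahmad₄* c-commands the anaphor within its binding domain → licit binder.
*Oliver₅* does not c-command the anaphor → cannot bind it.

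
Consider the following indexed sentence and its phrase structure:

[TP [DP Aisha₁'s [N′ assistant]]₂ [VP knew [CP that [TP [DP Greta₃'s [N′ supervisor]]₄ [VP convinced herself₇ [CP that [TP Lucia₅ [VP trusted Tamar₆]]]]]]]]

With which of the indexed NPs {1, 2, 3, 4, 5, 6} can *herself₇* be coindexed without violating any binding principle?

*herself* is an anaphor, so Principle A applies: it must be bound in its binding domain.
Binding domain of *herself₇*: the embedded TP, whose subject is [Greta₃'s supervisor]₄.
*Aisha₁* does not c-command the anaphor → cannot bind it.
*[Aisha₁'s assistant]₂* c-commands the anaphor but is outside its binding domain → cannot satisfy Principle A.
*Greta₃* does not c-command the anaphor → cannot bind it.
*[Greta₃'s supervisor]₄* c-commands the anaphor within its binding domain → licit binder.
*Lucia₅* does not c-command the anaphor → cannot bind it.
*Tamar₆* does not c-command the anaphor → cannot bind it.

{4}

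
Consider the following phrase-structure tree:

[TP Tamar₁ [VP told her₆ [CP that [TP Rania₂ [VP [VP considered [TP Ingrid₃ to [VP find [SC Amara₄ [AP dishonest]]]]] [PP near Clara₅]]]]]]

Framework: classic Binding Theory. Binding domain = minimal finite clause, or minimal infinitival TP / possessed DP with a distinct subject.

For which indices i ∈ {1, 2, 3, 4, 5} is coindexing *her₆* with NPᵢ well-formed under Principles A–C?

none

*her* is a pronoun, so Principle B applies: it must be free in its binding domain.
Binding domain of *her₆*: the matrix TP, whose subject is Tamar₁.
*Tamar₁* c-commands the pronoun within its binding domain → coindexation would violate Principle B.
*Rania₂*: the pronoun c-commands this R-expression → coindexation would violate Principle C on *Rania₂*.
*Ingrid₃*: the pronoun c-commands this R-expression → coindexation would violate Principle C on *Ingrid₃*.
*Amara₄*: the pronoun c-commands this R-expression → coindexation would violate Principle C on *Amara₄*.
*Clara₅*: the pronoun c-commands this R-expression → coindexation would violate Principle C on *Clara₅*.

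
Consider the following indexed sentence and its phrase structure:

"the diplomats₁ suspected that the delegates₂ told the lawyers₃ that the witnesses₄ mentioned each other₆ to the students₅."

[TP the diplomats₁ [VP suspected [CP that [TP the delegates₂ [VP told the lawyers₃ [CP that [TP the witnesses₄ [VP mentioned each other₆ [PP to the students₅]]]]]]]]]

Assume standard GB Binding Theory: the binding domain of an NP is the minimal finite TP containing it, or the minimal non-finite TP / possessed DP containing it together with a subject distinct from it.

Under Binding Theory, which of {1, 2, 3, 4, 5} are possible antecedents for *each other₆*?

*each other* is an anaphor, so Principle A applies: it must be bound in its binding domain.
Binding domain of *each other₆*: the embedded TP, whose subject is the witnesses₄.
*the diplomats₁* c-commands the anaphor but is outside its binding domain → cannot satisfy Principle A.
*the delegates₂* c-commands the anaphor but is outside its binding domain → cannot satisfy Principle A.
*the lawyers₃* c-commands the anaphor but is outside its binding domain → cannot satisfy Principle A.
*the witnesses₄* c-commands the anaphor within its binding domain → licit binder.
*the students₅* does not c-command the anaphor → cannot bind it.

{4}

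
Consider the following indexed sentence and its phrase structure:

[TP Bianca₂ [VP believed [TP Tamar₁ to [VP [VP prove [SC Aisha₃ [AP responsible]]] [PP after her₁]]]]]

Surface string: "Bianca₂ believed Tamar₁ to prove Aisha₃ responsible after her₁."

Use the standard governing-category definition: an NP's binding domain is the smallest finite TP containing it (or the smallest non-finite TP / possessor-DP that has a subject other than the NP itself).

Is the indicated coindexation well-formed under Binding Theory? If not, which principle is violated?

Principle B

The two coindexed NPs are *Tamar₁* and *her₁*.
*her₁* is a pronoun. Its binding domain is the embedded TP, whose subject is Tamar₁.
*Tamar₁* c-commands it within that domain and carries the same index.
The pronoun is locally bound → Principle B violation.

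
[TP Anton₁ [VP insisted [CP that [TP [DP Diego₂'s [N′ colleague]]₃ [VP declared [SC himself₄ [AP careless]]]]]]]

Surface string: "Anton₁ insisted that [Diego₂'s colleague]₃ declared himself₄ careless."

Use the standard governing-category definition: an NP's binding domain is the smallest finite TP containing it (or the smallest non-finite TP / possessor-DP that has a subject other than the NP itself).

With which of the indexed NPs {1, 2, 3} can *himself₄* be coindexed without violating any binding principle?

*himself* is an anaphor, so Principle A applies: it must be bound in its binding domain.
Binding domain of *himself₄*: the embedded TP, whose subject is [Diego₂'s colleague]₃.
*Anton₁* c-commands the anaphor but is outside its binding domain → cannot satisfy Principle A.
*Diego₂* does not c-command the anaphor → cannot bind it.
*[Diego₂'s colleague]₃* c-commands the anaphor within its binding domain → licit binder.

{3}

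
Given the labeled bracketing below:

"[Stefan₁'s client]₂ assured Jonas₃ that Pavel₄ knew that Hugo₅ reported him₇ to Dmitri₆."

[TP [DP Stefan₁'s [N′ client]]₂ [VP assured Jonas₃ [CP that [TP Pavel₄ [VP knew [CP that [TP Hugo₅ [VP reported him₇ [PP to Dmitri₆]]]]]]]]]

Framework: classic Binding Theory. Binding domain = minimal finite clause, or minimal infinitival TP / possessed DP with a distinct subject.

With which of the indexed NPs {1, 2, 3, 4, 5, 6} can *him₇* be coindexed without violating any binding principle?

*him* is a pronoun, so Principle B applies: it must be free in its binding domain.
Binding domain of *him₇*: the embedded TP, whose subject is Hugo₅.
*Stefan₁* and the pronoun do not c-command one another → neither Principle B nor Principle C is at stake; coindexation permitted.
*[Stefan₁'s client]₂* c-commands the pronoun but from outside its binding domain, and is not c-commanded by it → coindexation permitted.
*Jonas₃* c-commands the pronoun but from outside its binding domain, and is not c-commanded by it → coindexation permitted.
*Pavel₄* c-commands the pronoun but from outside its binding domain, and is not c-commanded by it → coindexation permitted.
*Hugo₅* c-commands the pronoun within its binding domain → coindexation would violate Principle B.
*Dmitri₆*: the pronoun c-commands this R-expression → coindexation would violate Principle C on *Dmitri₆*.

{1, 2, 3, 4}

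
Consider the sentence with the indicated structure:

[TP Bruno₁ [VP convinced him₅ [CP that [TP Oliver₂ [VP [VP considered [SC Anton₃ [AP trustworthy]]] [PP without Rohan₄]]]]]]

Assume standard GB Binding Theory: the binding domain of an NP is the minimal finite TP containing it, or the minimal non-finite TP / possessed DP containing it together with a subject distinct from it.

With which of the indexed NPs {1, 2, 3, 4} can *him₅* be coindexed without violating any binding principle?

none

*him* is a pronoun, so Principle B applies: it must be free in its binding domain.
Binding domain of *him₅*: the matrix TP, whose subject is Bruno₁.
*Bruno₁* c-commands the pronoun within its binding domain → coindexation would violate Principle B.
*Oliver₂*: the pronoun c-commands this R-expression → coindexation would violate Principle C on *Oliver₂*.
*Anton₃*: the pronoun c-commands this R-expression → coindexation would violate Principle C on *Anton₃*.
*Rohan₄*: the pronoun c-commands this R-expression → coindexation would violate Principle C on *Rohan₄*.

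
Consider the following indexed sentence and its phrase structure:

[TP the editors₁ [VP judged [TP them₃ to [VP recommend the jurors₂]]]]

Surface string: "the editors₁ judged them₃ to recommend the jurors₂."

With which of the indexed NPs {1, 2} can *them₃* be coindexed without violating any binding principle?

none

*them* is a pronoun, so Principle B applies: it must be free in its binding domain.
Binding domain of *them₃*: the matrix TP, whose subject is the editors₁.
*the editors₁* c-commands the pronoun within its binding domain → coindexation would violate Principle B.
*the jurors₂*: the pronoun c-commands this R-expression → coindexation would violate Principle C on *the jurors₂*.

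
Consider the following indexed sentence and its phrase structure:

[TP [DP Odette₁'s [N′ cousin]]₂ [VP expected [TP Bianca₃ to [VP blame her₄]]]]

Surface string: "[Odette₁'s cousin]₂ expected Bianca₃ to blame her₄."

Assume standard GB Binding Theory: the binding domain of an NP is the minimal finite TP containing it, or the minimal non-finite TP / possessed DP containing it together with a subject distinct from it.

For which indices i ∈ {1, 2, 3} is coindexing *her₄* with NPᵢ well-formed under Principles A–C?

*her* is a pronoun, so Principle B applies: it must be free in its binding domain.
Binding domain of *her₄*: the embedded TP, whose subject is Bianca₃.
*Odette₁* and the pronoun do not c-command one another → neither Principle B nor Principle C is at stake; coindexation permitted.
*[Odette₁'s cousin]₂* c-commands the pronoun but from outside its binding domain, and is not c-commanded by it → coindexation permitted.
*Bianca₃* c-commands the pronoun within its binding domain → coindexation would violate Principle B.

{1, 2}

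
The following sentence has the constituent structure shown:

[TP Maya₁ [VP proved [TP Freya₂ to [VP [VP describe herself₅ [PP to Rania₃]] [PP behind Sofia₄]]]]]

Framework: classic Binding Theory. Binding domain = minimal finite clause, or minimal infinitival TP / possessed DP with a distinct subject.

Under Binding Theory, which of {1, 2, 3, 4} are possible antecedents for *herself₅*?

*herself* is an anaphor, so Principle A applies: it must be bound in its binding domain.
Binding domain of *herself₅*: the embedded TP, whose subject is Freya₂.
*Maya₁* c-commands the anaphor but is outside its binding domain → cannot satisfy Principle A.
*Freya₂* c-commands the anaphor within its binding domain → licit binder.
*Rania₃* does not c-command the anaphor → cannot bind it.
*Sofia₄* does not c-command the anaphor → cannot bind it.

{2}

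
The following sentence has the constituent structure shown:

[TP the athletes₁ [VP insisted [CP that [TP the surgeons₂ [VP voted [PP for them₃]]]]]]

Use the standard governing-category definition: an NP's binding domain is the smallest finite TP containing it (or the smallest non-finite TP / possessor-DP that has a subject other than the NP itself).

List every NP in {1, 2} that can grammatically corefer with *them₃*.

*them* is a pronoun, so Principle B applies: it must be free in its binding domain.
Binding domain of *them₃*: the embedded TP, whose subject is the surgeons₂.
*the athletes₁* c-commands the pronoun but from outside its binding domain, and is not c-commanded by it → coindexation permitted.
*the surgeons₂* c-commands the pronoun within its binding domain → coindexation would violate Principle B.

{1}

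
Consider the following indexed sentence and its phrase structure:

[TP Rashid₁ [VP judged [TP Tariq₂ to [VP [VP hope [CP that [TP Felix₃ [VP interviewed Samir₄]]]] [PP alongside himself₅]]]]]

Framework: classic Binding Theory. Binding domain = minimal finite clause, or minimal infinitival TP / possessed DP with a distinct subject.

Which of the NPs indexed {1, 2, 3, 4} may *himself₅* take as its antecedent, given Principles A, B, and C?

*himself* is an anaphor, so Principle A applies: it must be bound in its binding domain.
Binding domain of *himself₅*: the embedded TP, whose subject is Tariq₂.
*Rashid₁* c-commands the anaphor but is outside its binding domain → cannot satisfy Principle A.
*Tariq₂* c-commands the anaphor within its binding domain → licit binder.
*Felix₃* does not c-command the anaphor → cannot bind it.
*Samir₄* does not c-command the anaphor → cannot bind it.

{2}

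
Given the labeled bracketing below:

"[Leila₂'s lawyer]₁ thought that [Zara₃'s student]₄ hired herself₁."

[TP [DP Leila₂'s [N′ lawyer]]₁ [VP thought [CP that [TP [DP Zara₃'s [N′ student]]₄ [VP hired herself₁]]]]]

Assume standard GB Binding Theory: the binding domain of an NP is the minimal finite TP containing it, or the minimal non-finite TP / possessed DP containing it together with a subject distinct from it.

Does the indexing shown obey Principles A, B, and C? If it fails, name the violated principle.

The two coindexed NPs are *[Leila₂'s lawyer]₁* and *herself₁*.
*herself₁* is an anaphor. Principle A requires it to be bound within its binding domain — the embedded TP, whose subject is [Zara₃'s student]₄.
Within that domain it is c-commanded by *[Zara₃'s student]₄*, which does not share its index.
*[Leila₂'s lawyer]₁* does c-command the anaphor, but from outside its binding domain.
The anaphor is unbound in its domain → Principle A violation.

Principle A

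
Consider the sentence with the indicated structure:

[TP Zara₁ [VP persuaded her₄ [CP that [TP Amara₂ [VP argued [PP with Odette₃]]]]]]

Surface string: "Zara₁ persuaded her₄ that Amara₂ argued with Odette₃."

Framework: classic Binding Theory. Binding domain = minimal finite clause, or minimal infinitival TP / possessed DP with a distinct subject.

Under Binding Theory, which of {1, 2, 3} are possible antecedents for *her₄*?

*her* is a pronoun, so Principle B applies: it must be free in its binding domain.
Binding domain of *her₄*: the matrix TP, whose subject is Zara₁.
*Zara₁* c-commands the pronoun within its binding domain → coindexation would violate Principle B.
*Amara₂*: the pronoun c-commands this R-expression → coindexation would violate Principle C on *Amara₂*.
*Odette₃*: the pronoun c-commands this R-expression → coindexation would violate Principle C on *Odette₃*.

none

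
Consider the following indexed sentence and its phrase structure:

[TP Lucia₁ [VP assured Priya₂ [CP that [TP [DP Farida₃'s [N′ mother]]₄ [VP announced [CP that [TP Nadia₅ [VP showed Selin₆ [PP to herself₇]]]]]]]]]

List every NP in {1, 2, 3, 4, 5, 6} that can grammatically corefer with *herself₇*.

*herself* is an anaphor, so Principle A applies: it must be bound in its binding domain.
Binding domain of *herself₇*: the embedded TP, whose subject is Nadia₅.
*Lucia₁* c-commands the anaphor but is outside its binding domain → cannot satisfy Principle A.
*Priya₂* c-commands the anaphor but is outside its binding domain → cannot satisfy Principle A.
*Farida₃* does not c-command the anaphor → cannot bind it.
*[Farida₃'s mother]₄* c-commands the anaphor but is outside its binding domain → cannot satisfy Principle A.
*Nadia₅* c-commands the anaphor within its binding domain → licit binder.
*Selin₆* c-commands the anaphor within its binding domain → licit binder.

{5, 6}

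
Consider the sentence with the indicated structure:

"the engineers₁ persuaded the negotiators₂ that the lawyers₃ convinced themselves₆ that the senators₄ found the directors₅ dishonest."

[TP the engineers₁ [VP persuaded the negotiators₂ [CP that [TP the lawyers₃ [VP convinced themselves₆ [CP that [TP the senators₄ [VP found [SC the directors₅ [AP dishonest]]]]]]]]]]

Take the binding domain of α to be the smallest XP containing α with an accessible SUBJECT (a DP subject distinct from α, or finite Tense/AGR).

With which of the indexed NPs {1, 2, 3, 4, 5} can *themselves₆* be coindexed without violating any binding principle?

{3}

*themselves* is an anaphor, so Principle A applies: it must be bound in its binding domain.
Binding domain of *themselves₆*: the embedded TP, whose subject is the lawyers₃.
*the engineers₁* c-commands the anaphor but is outside its binding domain → cannot satisfy Principle A.
*the negotiators₂* c-commands the anaphor but is outside its binding domain → cannot satisfy Principle A.
*the lawyers₃* c-commands the anaphor within its binding domain → licit binder.
*the senators₄* does not c-command the anaphor → cannot bind it.
*the directors₅* does not c-command the anaphor → cannot bind it.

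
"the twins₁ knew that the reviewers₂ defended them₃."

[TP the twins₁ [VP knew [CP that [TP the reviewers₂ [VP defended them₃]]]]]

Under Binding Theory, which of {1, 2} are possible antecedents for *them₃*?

*them* is a pronoun, so Principle B applies: it must be free in its binding domain.
Binding domain of *them₃*: the embedded TP, whose subject is the reviewers₂.
*the twins₁* c-commands the pronoun but from outside its binding domain, and is not c-commanded by it → coindexation permitted.
*the reviewers₂* c-commands the pronoun within its binding domain → coindexation would violate Principle B.

{1}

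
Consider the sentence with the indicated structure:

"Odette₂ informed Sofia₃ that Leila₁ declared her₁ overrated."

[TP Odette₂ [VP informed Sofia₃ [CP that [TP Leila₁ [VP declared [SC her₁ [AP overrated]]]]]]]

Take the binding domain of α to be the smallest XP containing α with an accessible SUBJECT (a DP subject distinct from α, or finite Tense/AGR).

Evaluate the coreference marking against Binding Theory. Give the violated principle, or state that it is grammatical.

The two coindexed NPs are *Leila₁* and *her₁*.
*her₁* is a pronoun. Its binding domain is the embedded TP, whose subject is Leila₁.
*Leila₁* c-commands it within that domain and carries the same index.
The pronoun is locally bound → Principle B violation.

Principle B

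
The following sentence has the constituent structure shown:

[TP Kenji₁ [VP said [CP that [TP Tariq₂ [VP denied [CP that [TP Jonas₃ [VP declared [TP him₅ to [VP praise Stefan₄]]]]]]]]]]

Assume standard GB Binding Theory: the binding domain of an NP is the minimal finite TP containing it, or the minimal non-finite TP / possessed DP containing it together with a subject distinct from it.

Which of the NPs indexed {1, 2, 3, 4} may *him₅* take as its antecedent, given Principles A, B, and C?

*him* is a pronoun, so Principle B applies: it must be free in its binding domain.
Binding domain of *him₅*: the embedded TP, whose subject is Jonas₃.
*Kenji₁* c-commands the pronoun but from outside its binding domain, and is not c-commanded by it → coindexation permitted.
*Tariq₂* c-commands the pronoun but from outside its binding domain, and is not c-commanded by it → coindexation permitted.
*Jonas₃* c-commands the pronoun within its binding domain → coindexation would violate Principle B.
*Stefan₄*: the pronoun c-commands this R-expression → coindexation would violate Principle C on *Stefan₄*.

{1, 2}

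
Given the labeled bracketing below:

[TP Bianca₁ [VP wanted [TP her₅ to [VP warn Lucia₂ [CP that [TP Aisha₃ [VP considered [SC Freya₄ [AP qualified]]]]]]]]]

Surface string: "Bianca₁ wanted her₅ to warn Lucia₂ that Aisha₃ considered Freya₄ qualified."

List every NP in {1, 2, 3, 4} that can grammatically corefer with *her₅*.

none

*her* is a pronoun, so Principle B applies: it must be free in its binding domain.
Binding domain of *her₅*: the matrix TP, whose subject is Bianca₁.
*Bianca₁* c-commands the pronoun within its binding domain → coindexation would violate Principle B.
*Lucia₂*: the pronoun c-commands this R-expression → coindexation would violate Principle C on *Lucia₂*.
*Aisha₃*: the pronoun c-commands this R-expression → coindexation would violate Principle C on *Aisha₃*.
*Freya₄*: the pronoun c-commands this R-expression → coindexation would violate Principle C on *Freya₄*.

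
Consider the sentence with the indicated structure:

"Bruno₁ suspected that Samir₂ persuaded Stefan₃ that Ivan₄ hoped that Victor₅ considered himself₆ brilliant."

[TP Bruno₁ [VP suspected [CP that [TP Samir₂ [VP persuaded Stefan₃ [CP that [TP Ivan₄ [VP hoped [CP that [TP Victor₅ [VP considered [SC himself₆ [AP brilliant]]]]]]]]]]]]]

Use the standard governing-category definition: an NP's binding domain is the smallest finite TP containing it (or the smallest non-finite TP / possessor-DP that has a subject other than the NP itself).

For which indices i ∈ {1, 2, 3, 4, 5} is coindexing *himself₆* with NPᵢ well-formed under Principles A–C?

*himself* is an anaphor, so Principle A applies: it must be bound in its binding domain.
Binding domain of *himself₆*: the embedded TP, whose subject is Victor₅.
*Bruno₁* c-commands the anaphor but is outside its binding domain → cannot satisfy Principle A.
*Samir₂* c-commands the anaphor but is outside its binding domain → cannot satisfy Principle A.
*Stefan₃* c-commands the anaphor but is outside its binding domain → cannot satisfy Principle A.
*Ivan₄* c-commands the anaphor but is outside its binding domain → cannot satisfy Principle A.
*Victor₅* c-commands the anaphor within its binding domain → licit binder.

{5}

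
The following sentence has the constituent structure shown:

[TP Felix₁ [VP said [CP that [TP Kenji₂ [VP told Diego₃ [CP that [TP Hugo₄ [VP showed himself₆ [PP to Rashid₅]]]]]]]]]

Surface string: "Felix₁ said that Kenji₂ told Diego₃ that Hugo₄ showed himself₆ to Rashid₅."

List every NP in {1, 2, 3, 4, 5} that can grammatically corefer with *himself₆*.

*himself* is an anaphor, so Principle A applies: it must be bound in its binding domain.
Binding domain of *himself₆*: the embedded TP, whose subject is Hugo₄.
*Felix₁* c-commands the anaphor but is outside its binding domain → cannot satisfy Principle A.
*Kenji₂* c-commands the anaphor but is outside its binding domain → cannot satisfy Principle A.
*Diego₃* c-commands the anaphor but is outside its binding domain → cannot satisfy Principle A.
*Hugo₄* c-commands the anaphor within its binding domain → licit binder.
*Rashid₅* does not c-command the anaphor → cannot bind it.

{4}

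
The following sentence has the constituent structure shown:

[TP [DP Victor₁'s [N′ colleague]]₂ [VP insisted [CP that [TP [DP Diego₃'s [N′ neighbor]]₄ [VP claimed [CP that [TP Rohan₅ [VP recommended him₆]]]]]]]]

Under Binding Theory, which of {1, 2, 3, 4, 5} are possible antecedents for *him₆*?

*him* is a pronoun, so Principle B applies: it must be free in its binding domain.
Binding domain of *him₆*: the embedded TP, whose subject is Rohan₅.
*Victor₁* and the pronoun do not c-command one another → neither Principle B nor Principle C is at stake; coindexation permitted.
*[Victor₁'s colleague]₂* c-commands the pronoun but from outside its binding domain, and is not c-commanded by it → coindexation permitted.
*Diego₃* and the pronoun do not c-command one another → neither Principle B nor Principle C is at stake; coindexation permitted.
*[Diego₃'s neighbor]₄* c-commands the pronoun but from outside its binding domain, and is not c-commanded by it → coindexation permitted.
*Rohan₅* c-commands the pronoun within its binding domain → coindexation would violate Principle B.

{1, 2, 3, 4}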